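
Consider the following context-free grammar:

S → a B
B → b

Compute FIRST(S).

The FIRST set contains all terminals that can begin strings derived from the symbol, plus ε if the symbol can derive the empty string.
S has the single production S → a B, whose right-hand side begins with the terminal a. So FIRST(S) = {a}.

Final answer: {a}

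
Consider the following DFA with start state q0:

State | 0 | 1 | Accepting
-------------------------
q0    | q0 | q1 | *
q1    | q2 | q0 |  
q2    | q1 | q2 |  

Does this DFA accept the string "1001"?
Start in q0.
Read '1': q0 → q1
Read '0': q1 → q2
Read '0': q2 → q1
Read '1': q1 → q0
Final state q0 is accepting, so the string is accepted.

Final answer: Yes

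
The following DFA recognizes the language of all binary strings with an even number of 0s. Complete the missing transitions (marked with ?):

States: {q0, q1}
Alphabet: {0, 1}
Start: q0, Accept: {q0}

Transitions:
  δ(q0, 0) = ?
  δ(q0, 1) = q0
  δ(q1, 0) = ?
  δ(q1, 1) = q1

What each state remembers (consistent with the given transitions and accept states):
  q0: an even number of 0s has been read so far
  q1: an odd number of 0s has been read so far
Filling in the missing entries:
  δ(q0, 0): in q0 (an even number of 0s has been read so far), after reading 0 we have: an odd number of 0s has been read so far → q1
  δ(q1, 0): in q1 (an odd number of 0s has been read so far), after reading 0 we have: an even number of 0s has been read so far → q0

Final answer: δ(q0, 0) = q1; δ(q1, 0) = q0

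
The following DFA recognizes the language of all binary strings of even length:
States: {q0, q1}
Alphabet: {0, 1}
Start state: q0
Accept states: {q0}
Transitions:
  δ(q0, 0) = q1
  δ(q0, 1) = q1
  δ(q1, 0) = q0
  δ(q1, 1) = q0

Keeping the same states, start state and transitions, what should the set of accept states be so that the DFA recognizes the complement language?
The DFA is complete (every state has a transition on every symbol), so the complement
is recognized by the same DFA with accepting and non-accepting states swapped.
Original accept states: {q0}
Complement accept states = All states - Original accept states
= {q0, q1} - {q0}
= {q1}
Complement language: strings of ODD length

Final answer: {q1}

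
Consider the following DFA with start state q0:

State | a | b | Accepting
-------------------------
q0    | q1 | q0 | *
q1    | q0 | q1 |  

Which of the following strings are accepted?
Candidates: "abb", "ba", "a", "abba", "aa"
"abb": q0 → q1 → q1 → q1; q1 is not accepting → rejected
"ba": q0 → q0 → q1; q1 is not accepting → rejected
"a": q0 → q1; q1 is not accepting → rejected
"abba": q0 → q1 → q1 → q1 → q0; q0 is accepting → accepted
"aa": q0 → q1 → q0; q0 is accepting → accepted

Final answer: "abba", "aa"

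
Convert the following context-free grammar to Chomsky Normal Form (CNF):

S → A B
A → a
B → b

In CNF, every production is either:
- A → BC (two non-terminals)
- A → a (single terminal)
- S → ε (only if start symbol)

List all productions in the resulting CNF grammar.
The grammar has no ε-productions or unit productions to eliminate.
S → A B is already in CNF (two non-terminals) – keep it.
A → a is already in CNF (single terminal) – keep it.
B → b is already in CNF (single terminal) – keep it.
Resulting CNF grammar (3 productions): A → a; B → b; S → A B

Final answer: A → a; B → b; S → A B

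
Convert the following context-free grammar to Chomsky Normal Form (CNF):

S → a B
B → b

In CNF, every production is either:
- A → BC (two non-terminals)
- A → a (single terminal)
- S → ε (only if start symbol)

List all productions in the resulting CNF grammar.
The grammar has no ε-productions or unit productions to eliminate.
S → a B has terminal a in a right-hand side of length ≥ 2: introduce T_a → a and use T_a in place of a.
B → b is already in CNF (single terminal) – keep it.
S → a B becomes S → T_a B.
Resulting CNF grammar (3 productions): T_a → a; B → b; S → T_a B

Final answer: T_a → a; B → b; S → T_a B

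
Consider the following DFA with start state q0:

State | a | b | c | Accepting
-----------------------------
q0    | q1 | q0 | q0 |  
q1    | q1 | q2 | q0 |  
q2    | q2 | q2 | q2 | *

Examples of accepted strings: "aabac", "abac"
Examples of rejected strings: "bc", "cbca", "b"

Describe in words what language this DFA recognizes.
strings over {a,b,c} containing 'ab' as substring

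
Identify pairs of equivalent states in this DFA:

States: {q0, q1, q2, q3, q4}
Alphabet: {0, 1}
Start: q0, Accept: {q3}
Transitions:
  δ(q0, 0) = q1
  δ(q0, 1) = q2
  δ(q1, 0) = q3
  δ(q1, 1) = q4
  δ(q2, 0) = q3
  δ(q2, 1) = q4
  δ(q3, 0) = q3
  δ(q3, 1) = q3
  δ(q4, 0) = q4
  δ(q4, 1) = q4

Using the table-filling algorithm:
Round 0 – mark pairs where exactly one state is accepting: (q0,q3), (q1,q3), (q2,q3), (q3,q4)
Round 1 – newly marked: (q0,q1) [on 0: q1 vs q3, already marked]; (q0,q2) [on 0: q1 vs q3, already marked]; (q1,q4) [on 0: q3 vs q4, already marked]; (q2,q4) [on 0: q3 vs q4, already marked]
Round 2 – newly marked: (q0,q4) [on 0: q1 vs q4, already marked]
No further pairs can be marked.
(q1, q2) unmarked: δ(q1,0)=q3, δ(q2,0)=q3; δ(q1,1)=q4, δ(q2,1)=q4 → equivalent
Equivalent pairs: (q1, q2)

Final answer: Equivalent pairs: (q1, q2)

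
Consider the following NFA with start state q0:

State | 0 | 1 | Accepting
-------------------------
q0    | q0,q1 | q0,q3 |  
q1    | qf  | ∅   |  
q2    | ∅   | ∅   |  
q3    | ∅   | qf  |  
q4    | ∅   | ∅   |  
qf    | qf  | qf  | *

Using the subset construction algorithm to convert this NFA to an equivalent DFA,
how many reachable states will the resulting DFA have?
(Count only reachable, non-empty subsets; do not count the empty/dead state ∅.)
Start subset: {q0}
{q0}: on 0 → {q0, q1}, on 1 → {q0, q3}
{q0, q1}: on 0 → {q0, q1, qf}, on 1 → {q0, q3}
{q0, q3}: on 0 → {q0, q1}, on 1 → {q0, q3, qf}
{q0, q1, qf}: on 0 → {q0, q1, qf}, on 1 → {q0, q3, qf}
{q0, q3, qf}: on 0 → {q0, q1, qf}, on 1 → {q0, q3, qf}
Reachable non-empty subsets: {q0}, {q0, q1}, {q0, q3}, {q0, q1, qf}, {q0, q3, qf} — 5 in total.

Final answer: 5 states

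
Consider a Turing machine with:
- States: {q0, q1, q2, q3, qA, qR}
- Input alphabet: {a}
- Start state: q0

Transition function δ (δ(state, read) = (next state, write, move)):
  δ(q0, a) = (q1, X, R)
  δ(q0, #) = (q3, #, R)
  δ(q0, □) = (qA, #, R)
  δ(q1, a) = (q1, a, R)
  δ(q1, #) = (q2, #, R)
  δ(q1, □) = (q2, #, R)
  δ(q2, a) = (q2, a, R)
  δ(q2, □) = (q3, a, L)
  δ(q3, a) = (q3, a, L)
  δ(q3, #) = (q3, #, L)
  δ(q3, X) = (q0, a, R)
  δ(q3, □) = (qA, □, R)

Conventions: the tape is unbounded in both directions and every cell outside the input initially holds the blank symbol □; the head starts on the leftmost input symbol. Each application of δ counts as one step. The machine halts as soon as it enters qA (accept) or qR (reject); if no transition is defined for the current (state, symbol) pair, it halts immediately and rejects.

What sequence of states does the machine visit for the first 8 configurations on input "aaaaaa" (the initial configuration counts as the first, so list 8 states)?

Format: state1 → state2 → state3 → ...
Step 0: [q0]aaaaaa (head at position 0)
Step 1: δ(q0, a) = (q1, X, R)  ⊢  X[q1]aaaaa (head at position 1)
Step 2: δ(q1, a) = (q1, a, R)  ⊢  Xa[q1]aaaa (head at position 2)
Step 3: δ(q1, a) = (q1, a, R)  ⊢  Xaa[q1]aaa (head at position 3)
Step 4: δ(q1, a) = (q1, a, R)  ⊢  Xaaa[q1]aa (head at position 4)
Step 5: δ(q1, a) = (q1, a, R)  ⊢  Xaaaa[q1]a (head at position 5)
Step 6: δ(q1, a) = (q1, a, R)  ⊢  Xaaaaa[q1]□ (head at position 6)
Step 7: δ(q1, □) = (q2, #, R)  ⊢  Xaaaaa#[q2]□ (head at position 7)
Reading off the states of these 8 configurations: q0 → q1 → q1 → q1 → q1 → q1 → q1 → q2

Final answer: q0 → q1 → q1 → q1 → q1 → q1 → q1 → q2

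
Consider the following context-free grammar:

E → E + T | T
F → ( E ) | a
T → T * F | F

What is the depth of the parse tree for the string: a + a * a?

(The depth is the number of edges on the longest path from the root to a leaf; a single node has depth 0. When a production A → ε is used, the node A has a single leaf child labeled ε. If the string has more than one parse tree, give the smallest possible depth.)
The grammar is unambiguous; the parse tree of a + a * a is:
E → E + T at the root (depth 0).
  Left E (depth 1) → T (2) → F (3) → a (4).
  Right T (depth 1) → T * F; that T (2) → F (3) → a (4); F (2) → a (3).
The longest root-to-leaf paths have 4 edges.
Depth = 4.

Final answer: 4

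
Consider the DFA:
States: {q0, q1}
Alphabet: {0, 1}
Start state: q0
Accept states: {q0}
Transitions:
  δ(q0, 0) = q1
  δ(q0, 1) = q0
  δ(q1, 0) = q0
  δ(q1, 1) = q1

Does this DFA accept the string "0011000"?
Processing string "0011000":
  q0 --0--> q1
  q1 --0--> q0
  q0 --1--> q0
  q0 --1--> q0
  q0 --0--> q1
  q1 --0--> q0
  q0 --0--> q1
Final state: q1
Accept states: {q0}
q1 is not an accept state, so the string is rejected.

Final answer: No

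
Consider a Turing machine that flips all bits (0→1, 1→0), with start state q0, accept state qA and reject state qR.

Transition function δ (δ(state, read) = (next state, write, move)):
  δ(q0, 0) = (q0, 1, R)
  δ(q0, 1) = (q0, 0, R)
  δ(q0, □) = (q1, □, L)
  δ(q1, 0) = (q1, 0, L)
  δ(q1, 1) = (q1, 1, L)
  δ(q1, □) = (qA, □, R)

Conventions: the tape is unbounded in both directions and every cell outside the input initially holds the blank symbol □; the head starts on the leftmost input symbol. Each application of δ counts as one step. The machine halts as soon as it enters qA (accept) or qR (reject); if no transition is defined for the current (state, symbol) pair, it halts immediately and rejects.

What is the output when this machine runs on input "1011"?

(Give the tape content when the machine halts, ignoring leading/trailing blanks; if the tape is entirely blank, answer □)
Step 0: [q0]1011 (head at position 0)
Step 1: δ(q0, 1) = (q0, 0, R)  ⊢  0[q0]011 (head at position 1)
Step 2: δ(q0, 0) = (q0, 1, R)  ⊢  01[q0]11 (head at position 2)
Step 3: δ(q0, 1) = (q0, 0, R)  ⊢  010[q0]1 (head at position 3)
Step 4: δ(q0, 1) = (q0, 0, R)  ⊢  0100[q0]□ (head at position 4)
Step 5: δ(q0, □) = (q1, □, L)  ⊢  010[q1]0□ (head at position 3)
Step 6: δ(q1, 0) = (q1, 0, L)  ⊢  01[q1]00□ (head at position 2)
Step 7: δ(q1, 0) = (q1, 0, L)  ⊢  0[q1]100□ (head at position 1)
Step 8: δ(q1, 1) = (q1, 1, L)  ⊢  [q1]0100□ (head at position 0)
Step 9: δ(q1, 0) = (q1, 0, L)  ⊢  [q1]□0100□ (head at position -1)
Step 10: δ(q1, □) = (qA, □, R)  ⊢  □[qA]0100□ (head at position 0)
The machine is in qA, so it halts and accepts.
Tape content when halted (ignoring surrounding blanks): 0100

Final answer: Output: 0100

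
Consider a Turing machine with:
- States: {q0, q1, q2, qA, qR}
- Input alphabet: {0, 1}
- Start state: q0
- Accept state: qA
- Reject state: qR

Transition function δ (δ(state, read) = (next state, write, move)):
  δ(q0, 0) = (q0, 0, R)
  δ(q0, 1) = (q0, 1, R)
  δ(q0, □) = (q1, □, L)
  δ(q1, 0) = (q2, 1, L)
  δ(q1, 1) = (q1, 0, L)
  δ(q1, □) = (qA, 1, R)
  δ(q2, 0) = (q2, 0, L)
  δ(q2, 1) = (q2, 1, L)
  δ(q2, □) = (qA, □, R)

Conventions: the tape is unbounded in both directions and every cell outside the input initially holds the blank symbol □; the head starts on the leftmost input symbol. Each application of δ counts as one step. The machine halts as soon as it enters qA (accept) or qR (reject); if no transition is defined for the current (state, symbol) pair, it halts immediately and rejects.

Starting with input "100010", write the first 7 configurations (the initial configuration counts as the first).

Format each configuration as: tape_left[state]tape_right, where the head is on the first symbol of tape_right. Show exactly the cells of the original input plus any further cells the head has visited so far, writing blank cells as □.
Step 0: [q0]100010 (head at position 0)
Step 1: δ(q0, 1) = (q0, 1, R)  ⊢  1[q0]00010 (head at position 1)
Step 2: δ(q0, 0) = (q0, 0, R)  ⊢  10[q0]0010 (head at position 2)
Step 3: δ(q0, 0) = (q0, 0, R)  ⊢  100[q0]010 (head at position 3)
Step 4: δ(q0, 0) = (q0, 0, R)  ⊢  1000[q0]10 (head at position 4)
Step 5: δ(q0, 1) = (q0, 1, R)  ⊢  10001[q0]0 (head at position 5)
Step 6: δ(q0, 0) = (q0, 0, R)  ⊢  100010[q0]□ (head at position 6)

Final answer: [q0]100010 ⊢ 1[q0]00010 ⊢ 10[q0]0010 ⊢ 100[q0]010 ⊢ 1000[q0]10 ⊢ 10001[q0]0 ⊢ 100010[q0]□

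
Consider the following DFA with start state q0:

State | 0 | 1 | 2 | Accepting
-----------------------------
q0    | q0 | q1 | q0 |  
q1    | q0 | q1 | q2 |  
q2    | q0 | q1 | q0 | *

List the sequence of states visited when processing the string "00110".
q0 → q0 → q0 → q1 → q1 → q0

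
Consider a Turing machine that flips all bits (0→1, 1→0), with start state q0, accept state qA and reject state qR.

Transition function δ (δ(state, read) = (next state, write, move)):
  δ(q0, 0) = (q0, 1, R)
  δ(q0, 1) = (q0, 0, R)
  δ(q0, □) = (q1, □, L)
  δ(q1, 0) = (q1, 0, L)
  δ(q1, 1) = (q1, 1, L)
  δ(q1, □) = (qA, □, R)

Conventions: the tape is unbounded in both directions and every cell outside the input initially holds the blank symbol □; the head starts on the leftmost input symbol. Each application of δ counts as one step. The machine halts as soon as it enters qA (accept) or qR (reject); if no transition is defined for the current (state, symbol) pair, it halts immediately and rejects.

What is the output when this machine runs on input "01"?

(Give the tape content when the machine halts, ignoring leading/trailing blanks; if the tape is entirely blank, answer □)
Step 0: [q0]01 (head at position 0)
Step 1: δ(q0, 0) = (q0, 1, R)  ⊢  1[q0]1 (head at position 1)
Step 2: δ(q0, 1) = (q0, 0, R)  ⊢  10[q0]□ (head at position 2)
Step 3: δ(q0, □) = (q1, □, L)  ⊢  1[q1]0□ (head at position 1)
Step 4: δ(q1, 0) = (q1, 0, L)  ⊢  [q1]10□ (head at position 0)
Step 5: δ(q1, 1) = (q1, 1, L)  ⊢  [q1]□10□ (head at position -1)
Step 6: δ(q1, □) = (qA, □, R)  ⊢  □[qA]10□ (head at position 0)
The machine is in qA, so it halts and accepts.
Tape content when halted (ignoring surrounding blanks): 10

Final answer: Output: 10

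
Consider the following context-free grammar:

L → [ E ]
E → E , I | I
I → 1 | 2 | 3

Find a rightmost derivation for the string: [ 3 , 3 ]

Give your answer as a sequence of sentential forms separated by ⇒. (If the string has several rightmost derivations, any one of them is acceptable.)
Start with L.
Step 1: the rightmost non-terminal is L; apply L → [ E ]:  [ E ]
Step 2: the rightmost non-terminal is E; apply E → E , I:  [ E , I ]
Step 3: the rightmost non-terminal is I; apply I → 3:  [ E , 3 ]
Step 4: the rightmost non-terminal is E; apply E → I:  [ I , 3 ]
Step 5: the rightmost non-terminal is I; apply I → 3:  [ 3 , 3 ]

Final answer: L ⇒ [ E ] ⇒ [ E , I ] ⇒ [ E , 3 ] ⇒ [ I , 3 ] ⇒ [ 3 , 3 ]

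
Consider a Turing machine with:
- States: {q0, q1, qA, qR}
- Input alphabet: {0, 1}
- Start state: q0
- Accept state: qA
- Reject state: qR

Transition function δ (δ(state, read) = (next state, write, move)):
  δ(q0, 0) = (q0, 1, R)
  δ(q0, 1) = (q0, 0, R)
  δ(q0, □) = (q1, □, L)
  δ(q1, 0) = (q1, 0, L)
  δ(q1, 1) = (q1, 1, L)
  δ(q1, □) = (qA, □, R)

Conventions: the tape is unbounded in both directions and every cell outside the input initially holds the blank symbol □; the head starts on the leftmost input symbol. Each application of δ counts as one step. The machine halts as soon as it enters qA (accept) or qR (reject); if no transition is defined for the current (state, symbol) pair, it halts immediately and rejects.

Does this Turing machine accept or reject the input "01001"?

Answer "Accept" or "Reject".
Step 0: [q0]01001 (head at position 0)
Step 1: δ(q0, 0) = (q0, 1, R)  ⊢  1[q0]1001 (head at position 1)
Step 2: δ(q0, 1) = (q0, 0, R)  ⊢  10[q0]001 (head at position 2)
Step 3: δ(q0, 0) = (q0, 1, R)  ⊢  101[q0]01 (head at position 3)
Step 4: δ(q0, 0) = (q0, 1, R)  ⊢  1011[q0]1 (head at position 4)
Step 5: δ(q0, 1) = (q0, 0, R)  ⊢  10110[q0]□ (head at position 5)
Step 6: δ(q0, □) = (q1, □, L)  ⊢  1011[q1]0□ (head at position 4)
Step 7: δ(q1, 0) = (q1, 0, L)  ⊢  101[q1]10□ (head at position 3)
Step 8: δ(q1, 1) = (q1, 1, L)  ⊢  10[q1]110□ (head at position 2)
Step 9: δ(q1, 1) = (q1, 1, L)  ⊢  1[q1]0110□ (head at position 1)
Step 10: δ(q1, 0) = (q1, 0, L)  ⊢  [q1]10110□ (head at position 0)
Step 11: δ(q1, 1) = (q1, 1, L)  ⊢  [q1]□10110□ (head at position -1)
Step 12: δ(q1, □) = (qA, □, R)  ⊢  □[qA]10110□ (head at position 0)
The machine is in qA, so it halts and accepts.

Final answer: Accept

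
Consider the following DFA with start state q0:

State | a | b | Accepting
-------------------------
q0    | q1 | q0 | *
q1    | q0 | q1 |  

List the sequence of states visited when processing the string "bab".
q0 → q0 → q1 → q1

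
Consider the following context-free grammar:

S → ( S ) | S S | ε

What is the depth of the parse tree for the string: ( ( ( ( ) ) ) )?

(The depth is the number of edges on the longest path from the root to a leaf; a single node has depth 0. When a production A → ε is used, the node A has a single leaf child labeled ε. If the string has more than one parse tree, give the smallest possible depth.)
The string is 4 nested pairs. The shallowest parse tree applies S → ( S ) 4 times (one node per nested pair, each a child of the previous) and then S → ε in the middle.
S nodes at depths 0..4, ε leaf at depth 5; parentheses leaves are at depths 1..4.
(Using S → S S with an S → ε child anywhere only adds levels, so it cannot give a shallower tree.)
Depth = 5.

Final answer: 5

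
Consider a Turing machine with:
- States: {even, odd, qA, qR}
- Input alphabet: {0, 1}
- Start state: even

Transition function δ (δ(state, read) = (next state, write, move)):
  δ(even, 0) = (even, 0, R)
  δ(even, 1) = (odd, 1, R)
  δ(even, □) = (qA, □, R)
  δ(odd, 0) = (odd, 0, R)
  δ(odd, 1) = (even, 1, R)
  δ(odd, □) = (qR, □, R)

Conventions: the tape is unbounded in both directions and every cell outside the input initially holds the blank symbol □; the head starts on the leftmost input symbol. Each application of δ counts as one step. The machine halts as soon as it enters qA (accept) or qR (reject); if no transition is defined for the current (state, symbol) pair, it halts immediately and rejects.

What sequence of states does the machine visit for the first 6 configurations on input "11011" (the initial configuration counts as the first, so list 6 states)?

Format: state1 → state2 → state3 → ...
Step 0: [even]11011 (head at position 0)
Step 1: δ(even, 1) = (odd, 1, R)  ⊢  1[odd]1011 (head at position 1)
Step 2: δ(odd, 1) = (even, 1, R)  ⊢  11[even]011 (head at position 2)
Step 3: δ(even, 0) = (even, 0, R)  ⊢  110[even]11 (head at position 3)
Step 4: δ(even, 1) = (odd, 1, R)  ⊢  1101[odd]1 (head at position 4)
Step 5: δ(odd, 1) = (even, 1, R)  ⊢  11011[even]□ (head at position 5)
Reading off the states of these 6 configurations: even → odd → even → even → odd → even

Final answer: even → odd → even → even → odd → even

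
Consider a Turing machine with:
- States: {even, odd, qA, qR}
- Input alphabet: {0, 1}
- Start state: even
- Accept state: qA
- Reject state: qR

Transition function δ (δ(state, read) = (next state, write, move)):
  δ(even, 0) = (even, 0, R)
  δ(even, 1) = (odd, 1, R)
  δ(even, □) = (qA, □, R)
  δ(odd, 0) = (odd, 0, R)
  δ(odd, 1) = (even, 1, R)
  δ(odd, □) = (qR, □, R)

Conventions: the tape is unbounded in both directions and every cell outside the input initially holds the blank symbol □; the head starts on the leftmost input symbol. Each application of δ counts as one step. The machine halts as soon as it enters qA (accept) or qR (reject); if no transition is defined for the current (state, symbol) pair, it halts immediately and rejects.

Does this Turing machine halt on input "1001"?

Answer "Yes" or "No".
Step 0: [even]1001 (head at position 0)
Step 1: δ(even, 1) = (odd, 1, R)  ⊢  1[odd]001 (head at position 1)
Step 2: δ(odd, 0) = (odd, 0, R)  ⊢  10[odd]01 (head at position 2)
Step 3: δ(odd, 0) = (odd, 0, R)  ⊢  100[odd]1 (head at position 3)
Step 4: δ(odd, 1) = (even, 1, R)  ⊢  1001[even]□ (head at position 4)
Step 5: δ(even, □) = (qA, □, R)  ⊢  1001□[qA]□ (head at position 5)
The machine is in qA, so it halts and accepts.
It halts after 5 steps.

Final answer: Yes - halts after 5 steps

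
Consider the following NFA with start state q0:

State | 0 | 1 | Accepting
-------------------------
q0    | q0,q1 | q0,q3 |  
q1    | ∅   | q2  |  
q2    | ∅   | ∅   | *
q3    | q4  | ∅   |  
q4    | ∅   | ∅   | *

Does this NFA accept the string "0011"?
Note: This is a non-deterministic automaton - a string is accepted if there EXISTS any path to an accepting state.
Track the set of states the NFA could be in: start {q0}
Read '0': {q0} → {q0, q1}
Read '0': {q0, q1} → {q0, q1}
Read '1': {q0, q1} → {q0, q2, q3}
Read '1': {q0, q2, q3} → {q0, q3}
Final set {q0, q3} contains no accepting state → rejected.

Final answer: No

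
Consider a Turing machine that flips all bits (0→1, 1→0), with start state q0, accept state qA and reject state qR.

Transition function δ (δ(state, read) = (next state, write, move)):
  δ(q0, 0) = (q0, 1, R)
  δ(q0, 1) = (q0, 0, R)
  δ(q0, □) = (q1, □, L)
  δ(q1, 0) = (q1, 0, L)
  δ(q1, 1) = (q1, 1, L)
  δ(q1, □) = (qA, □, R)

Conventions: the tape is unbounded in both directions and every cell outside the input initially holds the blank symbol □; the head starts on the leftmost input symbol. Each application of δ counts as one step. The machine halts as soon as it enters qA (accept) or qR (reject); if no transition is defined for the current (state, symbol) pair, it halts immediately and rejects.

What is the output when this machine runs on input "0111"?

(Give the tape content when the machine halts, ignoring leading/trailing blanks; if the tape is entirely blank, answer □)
Step 0: [q0]0111 (head at position 0)
Step 1: δ(q0, 0) = (q0, 1, R)  ⊢  1[q0]111 (head at position 1)
Step 2: δ(q0, 1) = (q0, 0, R)  ⊢  10[q0]11 (head at position 2)
Step 3: δ(q0, 1) = (q0, 0, R)  ⊢  100[q0]1 (head at position 3)
Step 4: δ(q0, 1) = (q0, 0, R)  ⊢  1000[q0]□ (head at position 4)
Step 5: δ(q0, □) = (q1, □, L)  ⊢  100[q1]0□ (head at position 3)
Step 6: δ(q1, 0) = (q1, 0, L)  ⊢  10[q1]00□ (head at position 2)
Step 7: δ(q1, 0) = (q1, 0, L)  ⊢  1[q1]000□ (head at position 1)
Step 8: δ(q1, 0) = (q1, 0, L)  ⊢  [q1]1000□ (head at position 0)
Step 9: δ(q1, 1) = (q1, 1, L)  ⊢  [q1]□1000□ (head at position -1)
Step 10: δ(q1, □) = (qA, □, R)  ⊢  □[qA]1000□ (head at position 0)
The machine is in qA, so it halts and accepts.
Tape content when halted (ignoring surrounding blanks): 1000

Final answer: Output: 1000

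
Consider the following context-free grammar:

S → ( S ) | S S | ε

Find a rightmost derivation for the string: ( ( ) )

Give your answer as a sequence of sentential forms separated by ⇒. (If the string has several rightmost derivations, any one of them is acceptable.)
Start with S.
Step 1: the rightmost non-terminal is S; apply S → ( S ):  ( S )
Step 2: the rightmost non-terminal is S; apply S → ( S ):  ( ( S ) )
Step 3: the rightmost non-terminal is S; apply S → ε:  ( ( ) )

Final answer: S ⇒ ( S ) ⇒ ( ( S ) ) ⇒ ( ( ) )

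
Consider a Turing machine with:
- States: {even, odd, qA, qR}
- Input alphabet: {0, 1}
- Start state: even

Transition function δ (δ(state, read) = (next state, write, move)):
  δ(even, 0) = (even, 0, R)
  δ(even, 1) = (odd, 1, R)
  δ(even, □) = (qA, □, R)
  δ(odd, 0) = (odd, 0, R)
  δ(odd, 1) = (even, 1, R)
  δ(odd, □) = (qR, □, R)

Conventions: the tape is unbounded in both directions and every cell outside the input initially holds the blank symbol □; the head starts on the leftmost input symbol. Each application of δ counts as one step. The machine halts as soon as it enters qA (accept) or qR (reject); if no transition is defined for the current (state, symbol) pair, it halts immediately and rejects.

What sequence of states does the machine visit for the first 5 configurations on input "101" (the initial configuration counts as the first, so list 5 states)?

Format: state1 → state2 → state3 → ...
Step 0: [even]101 (head at position 0)
Step 1: δ(even, 1) = (odd, 1, R)  ⊢  1[odd]01 (head at position 1)
Step 2: δ(odd, 0) = (odd, 0, R)  ⊢  10[odd]1 (head at position 2)
Step 3: δ(odd, 1) = (even, 1, R)  ⊢  101[even]□ (head at position 3)
Step 4: δ(even, □) = (qA, □, R)  ⊢  101□[qA]□ (head at position 4)
Reading off the states of these 5 configurations: even → odd → odd → even → qA

Final answer: even → odd → odd → even → qA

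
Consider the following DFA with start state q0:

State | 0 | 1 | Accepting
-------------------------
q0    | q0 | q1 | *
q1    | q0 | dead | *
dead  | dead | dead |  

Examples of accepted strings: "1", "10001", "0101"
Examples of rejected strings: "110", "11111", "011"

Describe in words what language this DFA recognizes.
binary strings with no two consecutive 1s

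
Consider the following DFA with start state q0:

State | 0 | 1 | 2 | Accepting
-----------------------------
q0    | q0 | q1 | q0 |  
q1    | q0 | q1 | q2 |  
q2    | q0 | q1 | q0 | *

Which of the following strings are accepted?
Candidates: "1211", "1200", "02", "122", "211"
"1211": q0 → q1 → q2 → q1 → q1; q1 is not accepting → rejected
"1200": q0 → q1 → q2 → q0 → q0; q0 is not accepting → rejected
"02": q0 → q0 → q0; q0 is not accepting → rejected
"122": q0 → q1 → q2 → q0; q0 is not accepting → rejected
"211": q0 → q0 → q1 → q1; q1 is not accepting → rejected

Final answer: None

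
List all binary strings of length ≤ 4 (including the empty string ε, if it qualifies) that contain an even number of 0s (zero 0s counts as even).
Checking every binary string of length 0 to 4:
  Length 0: accepted: ε | rejected: (none)
  Length 1: accepted: 1 | rejected: 0
  Length 2: accepted: 00, 11 | rejected: 01, 10
  Length 3: accepted: 001, 010, 100, 111 | rejected: 000, 011, 101, 110
  Length 4: accepted: 0000, 0011, 0101, 0110, 1001, 1010, 1100, 1111 | rejected: 0001, 0010, 0100, 0111, 1000, 1011, 1101, 1110
Total: 16 string(s).

Final answer: ε, 1, 00, 11, 001, 010, 100, 111, 0000, 0011, 0101, 0110, 1001, 1010, 1100, 1111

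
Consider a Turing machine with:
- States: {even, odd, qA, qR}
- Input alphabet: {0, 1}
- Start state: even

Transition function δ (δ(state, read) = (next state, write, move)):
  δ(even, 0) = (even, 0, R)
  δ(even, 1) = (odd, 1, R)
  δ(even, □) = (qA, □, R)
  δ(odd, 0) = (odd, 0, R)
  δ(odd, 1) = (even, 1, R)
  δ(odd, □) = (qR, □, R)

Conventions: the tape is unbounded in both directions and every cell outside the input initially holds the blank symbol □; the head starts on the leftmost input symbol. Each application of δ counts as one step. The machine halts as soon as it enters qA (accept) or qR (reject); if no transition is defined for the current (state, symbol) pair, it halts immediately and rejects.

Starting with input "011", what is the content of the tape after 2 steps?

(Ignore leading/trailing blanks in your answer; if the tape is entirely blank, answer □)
Step 0: [even]011 (head at position 0)
Step 1: δ(even, 0) = (even, 0, R)  ⊢  0[even]11 (head at position 1)
Step 2: δ(even, 1) = (odd, 1, R)  ⊢  01[odd]1 (head at position 2)
Tape after 2 steps (ignoring surrounding blanks): 011

Final answer: Tape: 011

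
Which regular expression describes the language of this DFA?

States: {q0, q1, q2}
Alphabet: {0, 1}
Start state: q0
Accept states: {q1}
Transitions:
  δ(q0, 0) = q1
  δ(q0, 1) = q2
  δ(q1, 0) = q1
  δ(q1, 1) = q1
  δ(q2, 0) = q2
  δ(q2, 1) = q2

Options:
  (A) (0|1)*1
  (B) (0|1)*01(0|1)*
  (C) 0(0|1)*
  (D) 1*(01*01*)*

Testing sample strings against the DFA:
  '0110' -> accepted
  '10' -> rejected
  '100' -> rejected
  '11' -> rejected
Checking each option for a counterexample:
  (A) (0|1)*1: '0' is accepted by the DFA but does not match the regex → eliminated
  (B) (0|1)*01(0|1)*: '0' is accepted by the DFA but does not match the regex → eliminated
  (C) 0(0|1)*: agrees with the DFA on all strings of length ≤ 4
  (D) 1*(01*01*)*: ε is rejected by the DFA but matches the regex → eliminated
Only (C) 0(0|1)* is consistent with the DFA.

Final answer: (C) 0(0|1)*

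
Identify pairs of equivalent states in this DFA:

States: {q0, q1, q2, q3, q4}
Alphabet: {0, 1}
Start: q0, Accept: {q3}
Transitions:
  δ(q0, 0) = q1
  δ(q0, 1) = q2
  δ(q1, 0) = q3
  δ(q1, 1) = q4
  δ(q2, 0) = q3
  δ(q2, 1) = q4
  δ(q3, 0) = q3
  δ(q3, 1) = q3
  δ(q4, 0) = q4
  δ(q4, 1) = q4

Using the table-filling algorithm:
Round 0 – mark pairs where exactly one state is accepting: (q0,q3), (q1,q3), (q2,q3), (q3,q4)
Round 1 – newly marked: (q0,q1) [on 0: q1 vs q3, already marked]; (q0,q2) [on 0: q1 vs q3, already marked]; (q1,q4) [on 0: q3 vs q4, already marked]; (q2,q4) [on 0: q3 vs q4, already marked]
Round 2 – newly marked: (q0,q4) [on 0: q1 vs q4, already marked]
No further pairs can be marked.
(q1, q2) unmarked: δ(q1,0)=q3, δ(q2,0)=q3; δ(q1,1)=q4, δ(q2,1)=q4 → equivalent
Equivalent pairs: (q1, q2)

Final answer: Equivalent pairs: (q1, q2)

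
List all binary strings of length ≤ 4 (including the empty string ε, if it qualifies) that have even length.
Checking every binary string of length 0 to 4:
  Length 0: accepted: ε | rejected: (none)
  Length 1: accepted: (none) | rejected: 0, 1
  Length 2: accepted: 00, 01, 10, 11 | rejected: (none)
  Length 3: accepted: (none) | rejected: 000, 001, 010, 011, 100, 101, 110, 111
  Length 4: accepted: 0000, 0001, 0010, 0011, 0100, 0101, 0110, 0111, 1000, 1001, 1010, 1011, 1100, 1101, 1110, 1111 | rejected: (none)
Total: 21 string(s).

Final answer: ε, 00, 01, 10, 11, 0000, 0001, 0010, 0011, 0100, 0101, 0110, 0111, 1000, 1001, 1010, 1011, 1100, 1101, 1110, 1111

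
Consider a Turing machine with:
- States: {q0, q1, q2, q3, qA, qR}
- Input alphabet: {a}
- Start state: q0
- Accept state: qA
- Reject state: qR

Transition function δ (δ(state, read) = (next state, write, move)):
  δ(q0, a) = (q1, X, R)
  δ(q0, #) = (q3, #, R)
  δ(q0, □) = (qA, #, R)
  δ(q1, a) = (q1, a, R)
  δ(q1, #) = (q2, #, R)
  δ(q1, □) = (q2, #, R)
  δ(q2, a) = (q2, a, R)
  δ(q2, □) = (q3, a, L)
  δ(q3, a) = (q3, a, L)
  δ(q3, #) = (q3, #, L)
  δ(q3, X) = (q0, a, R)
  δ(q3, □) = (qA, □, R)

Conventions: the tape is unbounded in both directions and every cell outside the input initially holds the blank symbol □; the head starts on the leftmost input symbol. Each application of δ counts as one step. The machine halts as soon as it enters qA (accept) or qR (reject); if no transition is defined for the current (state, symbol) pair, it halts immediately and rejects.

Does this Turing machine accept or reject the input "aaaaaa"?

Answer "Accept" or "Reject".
Trace (configuration after each step, as tape_left[state]tape_right with head position):
Step 0: [q0]aaaaaa (head at position 0)
Step 1: X[q1]aaaaa (head 1)
Step 2: Xa[q1]aaaa (head 2)
Step 3: Xaa[q1]aaa (head 3)
Step 4: Xaaa[q1]aa (head 4)
Step 5: Xaaaa[q1]a (head 5)
Step 6: Xaaaaa[q1]□ (head 6)
Step 7: Xaaaaa#[q2]□ (head 7)
Step 8: Xaaaaa[q3]#a (head 6)
Step 9: Xaaaa[q3]a#a (head 5)
Step 10: Xaaa[q3]aa#a (head 4)
Step 11: Xaa[q3]aaa#a (head 3)
Step 12: Xa[q3]aaaa#a (head 2)
Step 13: X[q3]aaaaa#a (head 1)
Step 14: [q3]Xaaaaa#a (head 0)
Step 15: a[q0]aaaaa#a (head 1)
Step 16: aX[q1]aaaa#a (head 2)
Step 17: aXa[q1]aaa#a (head 3)
Step 18: aXaa[q1]aa#a (head 4)
Step 19: aXaaa[q1]a#a (head 5)
Step 20: aXaaaa[q1]#a (head 6)
Step 21: aXaaaa#[q2]a (head 7)
Step 22: aXaaaa#a[q2]□ (head 8)
Step 23: aXaaaa#[q3]aa (head 7)
Step 24: aXaaaa[q3]#aa (head 6)
Step 25: aXaaa[q3]a#aa (head 5)
Step 26: aXaa[q3]aa#aa (head 4)
Step 27: aXa[q3]aaa#aa (head 3)
Step 28: aX[q3]aaaa#aa (head 2)
Step 29: a[q3]Xaaaa#aa (head 1)
Step 30: aa[q0]aaaa#aa (head 2)
Step 31: aaX[q1]aaa#aa (head 3)
Step 32: aaXa[q1]aa#aa (head 4)
Step 33: aaXaa[q1]a#aa (head 5)
Step 34: aaXaaa[q1]#aa (head 6)
Step 35: aaXaaa#[q2]aa (head 7)
Step 36: aaXaaa#a[q2]a (head 8)
Step 37: aaXaaa#aa[q2]□ (head 9)
Step 38: aaXaaa#a[q3]aa (head 8)
Step 39: aaXaaa#[q3]aaa (head 7)
Step 40: aaXaaa[q3]#aaa (head 6)
Step 41: aaXaa[q3]a#aaa (head 5)
Step 42: aaXa[q3]aa#aaa (head 4)
Step 43: aaX[q3]aaa#aaa (head 3)
Step 44: aa[q3]Xaaa#aaa (head 2)
Step 45: aaa[q0]aaa#aaa (head 3)
Step 46: aaaX[q1]aa#aaa (head 4)
Step 47: aaaXa[q1]a#aaa (head 5)
Step 48: aaaXaa[q1]#aaa (head 6)
Step 49: aaaXaa#[q2]aaa (head 7)
Step 50: aaaXaa#a[q2]aa (head 8)
Step 51: aaaXaa#aa[q2]a (head 9)
Step 52: aaaXaa#aaa[q2]□ (head 10)
Step 53: aaaXaa#aa[q3]aa (head 9)
Step 54: aaaXaa#a[q3]aaa (head 8)
Step 55: aaaXaa#[q3]aaaa (head 7)
Step 56: aaaXaa[q3]#aaaa (head 6)
Step 57: aaaXa[q3]a#aaaa (head 5)
Step 58: aaaX[q3]aa#aaaa (head 4)
Step 59: aaa[q3]Xaa#aaaa (head 3)
Step 60: aaaa[q0]aa#aaaa (head 4)
Step 61: aaaaX[q1]a#aaaa (head 5)
Step 62: aaaaXa[q1]#aaaa (head 6)
Step 63: aaaaXa#[q2]aaaa (head 7)
Step 64: aaaaXa#a[q2]aaa (head 8)
Step 65: aaaaXa#aa[q2]aa (head 9)
Step 66: aaaaXa#aaa[q2]a (head 10)
Step 67: aaaaXa#aaaa[q2]□ (head 11)
Step 68: aaaaXa#aaa[q3]aa (head 10)
Step 69: aaaaXa#aa[q3]aaa (head 9)
Step 70: aaaaXa#a[q3]aaaa (head 8)
Step 71: aaaaXa#[q3]aaaaa (head 7)
Step 72: aaaaXa[q3]#aaaaa (head 6)
Step 73: aaaaX[q3]a#aaaaa (head 5)
Step 74: aaaa[q3]Xa#aaaaa (head 4)
Step 75: aaaaa[q0]a#aaaaa (head 5)
Step 76: aaaaaX[q1]#aaaaa (head 6)
Step 77: aaaaaX#[q2]aaaaa (head 7)
Step 78: aaaaaX#a[q2]aaaa (head 8)
Step 79: aaaaaX#aa[q2]aaa (head 9)
Step 80: aaaaaX#aaa[q2]aa (head 10)
Step 81: aaaaaX#aaaa[q2]a (head 11)
Step 82: aaaaaX#aaaaa[q2]□ (head 12)
Step 83: aaaaaX#aaaa[q3]aa (head 11)
Step 84: aaaaaX#aaa[q3]aaa (head 10)
Step 85: aaaaaX#aa[q3]aaaa (head 9)
Step 86: aaaaaX#a[q3]aaaaa (head 8)
Step 87: aaaaaX#[q3]aaaaaa (head 7)
Step 88: aaaaaX[q3]#aaaaaa (head 6)
Step 89: aaaaa[q3]X#aaaaaa (head 5)
Step 90: aaaaaa[q0]#aaaaaa (head 6)
Step 91: aaaaaa#[q3]aaaaaa (head 7)
Step 92: aaaaaa[q3]#aaaaaa (head 6)
Step 93: aaaaa[q3]a#aaaaaa (head 5)
Step 94: aaaa[q3]aa#aaaaaa (head 4)
Step 95: aaa[q3]aaa#aaaaaa (head 3)
Step 96: aa[q3]aaaa#aaaaaa (head 2)
Step 97: a[q3]aaaaa#aaaaaa (head 1)
Step 98: [q3]aaaaaa#aaaaaa (head 0)
Step 99: [q3]□aaaaaa#aaaaaa (head -1)
Step 100: □[qA]aaaaaa#aaaaaa (head 0)
The machine is in qA, so it halts and accepts.

Final answer: Accept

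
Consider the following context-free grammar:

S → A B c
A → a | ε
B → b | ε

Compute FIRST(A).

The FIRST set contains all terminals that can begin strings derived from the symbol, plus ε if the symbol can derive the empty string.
A → a contributes a; A → ε makes A nullable, contributing ε. FIRST(A) = {a, ε}.

Final answer: {a, ε}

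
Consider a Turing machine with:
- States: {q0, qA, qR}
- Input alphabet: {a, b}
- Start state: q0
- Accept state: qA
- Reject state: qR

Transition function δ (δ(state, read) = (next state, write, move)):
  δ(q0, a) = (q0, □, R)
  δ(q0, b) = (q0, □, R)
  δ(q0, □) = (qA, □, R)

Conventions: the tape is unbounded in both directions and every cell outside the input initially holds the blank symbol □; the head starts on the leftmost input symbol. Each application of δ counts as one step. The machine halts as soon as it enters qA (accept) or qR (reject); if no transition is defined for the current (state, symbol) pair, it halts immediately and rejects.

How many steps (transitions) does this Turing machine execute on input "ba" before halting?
Step 0: [q0]ba (head at position 0)
Step 1: δ(q0, b) = (q0, □, R)  ⊢  □[q0]a (head at position 1)
Step 2: δ(q0, a) = (q0, □, R)  ⊢  □□[q0]□ (head at position 2)
Step 3: δ(q0, □) = (qA, □, R)  ⊢  □□□[qA]□ (head at position 3)
The machine is in qA, so it halts and accepts.
Number of transitions executed: 3.

Final answer: 3 steps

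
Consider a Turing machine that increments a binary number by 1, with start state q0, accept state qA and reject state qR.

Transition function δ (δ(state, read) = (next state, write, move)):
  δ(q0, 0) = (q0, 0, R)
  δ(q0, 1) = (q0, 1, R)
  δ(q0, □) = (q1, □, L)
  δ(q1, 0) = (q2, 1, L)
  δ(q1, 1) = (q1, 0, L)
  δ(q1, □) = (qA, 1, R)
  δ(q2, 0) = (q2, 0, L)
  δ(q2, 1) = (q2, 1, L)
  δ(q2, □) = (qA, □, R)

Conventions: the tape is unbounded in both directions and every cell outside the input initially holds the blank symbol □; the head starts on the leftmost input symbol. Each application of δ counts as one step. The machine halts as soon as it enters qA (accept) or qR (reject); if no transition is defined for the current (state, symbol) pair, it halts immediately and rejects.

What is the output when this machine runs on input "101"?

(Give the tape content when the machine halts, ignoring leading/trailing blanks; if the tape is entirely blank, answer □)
Step 0: [q0]101 (head at position 0)
Step 1: δ(q0, 1) = (q0, 1, R)  ⊢  1[q0]01 (head at position 1)
Step 2: δ(q0, 0) = (q0, 0, R)  ⊢  10[q0]1 (head at position 2)
Step 3: δ(q0, 1) = (q0, 1, R)  ⊢  101[q0]□ (head at position 3)
Step 4: δ(q0, □) = (q1, □, L)  ⊢  10[q1]1□ (head at position 2)
Step 5: δ(q1, 1) = (q1, 0, L)  ⊢  1[q1]00□ (head at position 1)
Step 6: δ(q1, 0) = (q2, 1, L)  ⊢  [q2]110□ (head at position 0)
Step 7: δ(q2, 1) = (q2, 1, L)  ⊢  [q2]□110□ (head at position -1)
Step 8: δ(q2, □) = (qA, □, R)  ⊢  □[qA]110□ (head at position 0)
The machine is in qA, so it halts and accepts.
Tape content when halted (ignoring surrounding blanks): 110

Final answer: Output: 110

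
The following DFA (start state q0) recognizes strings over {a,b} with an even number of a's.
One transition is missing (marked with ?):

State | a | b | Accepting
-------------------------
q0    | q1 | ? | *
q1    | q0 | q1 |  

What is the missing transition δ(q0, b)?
q0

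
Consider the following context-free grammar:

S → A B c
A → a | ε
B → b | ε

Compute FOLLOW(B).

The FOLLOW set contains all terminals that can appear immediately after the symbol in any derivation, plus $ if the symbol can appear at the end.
B occurs in S → A B c, immediately followed by the terminal c. So FOLLOW(B) = {c}.

Final answer: {c}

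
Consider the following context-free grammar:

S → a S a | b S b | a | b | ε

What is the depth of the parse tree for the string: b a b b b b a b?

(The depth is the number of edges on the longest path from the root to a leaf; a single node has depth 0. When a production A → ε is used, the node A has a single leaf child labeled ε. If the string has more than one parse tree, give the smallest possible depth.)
The string has even length 8, so its (unique) parse tree peels off matching outer symbols: S → b S b, S → a S a, S → b S b, S → b S b, and finally S → ε for the empty middle.
The S nodes are at depths 0..4; the ε leaf under the innermost S is at depth 5 (terminal leaves are at depths 1..4).
Depth = 5.

Final answer: 5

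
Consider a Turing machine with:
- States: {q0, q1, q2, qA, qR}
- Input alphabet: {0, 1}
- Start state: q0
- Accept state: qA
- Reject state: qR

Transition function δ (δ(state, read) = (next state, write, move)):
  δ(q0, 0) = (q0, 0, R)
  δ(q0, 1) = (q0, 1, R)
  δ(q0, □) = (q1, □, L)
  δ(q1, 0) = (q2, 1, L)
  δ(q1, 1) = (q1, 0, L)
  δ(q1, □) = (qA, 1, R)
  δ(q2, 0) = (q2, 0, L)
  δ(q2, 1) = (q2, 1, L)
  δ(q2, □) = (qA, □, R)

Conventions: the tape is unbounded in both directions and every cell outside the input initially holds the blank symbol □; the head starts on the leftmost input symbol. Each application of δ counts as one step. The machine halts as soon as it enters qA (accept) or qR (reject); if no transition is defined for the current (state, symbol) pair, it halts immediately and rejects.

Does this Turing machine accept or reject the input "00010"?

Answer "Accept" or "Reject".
Step 0: [q0]00010 (head at position 0)
Step 1: δ(q0, 0) = (q0, 0, R)  ⊢  0[q0]0010 (head at position 1)
Step 2: δ(q0, 0) = (q0, 0, R)  ⊢  00[q0]010 (head at position 2)
Step 3: δ(q0, 0) = (q0, 0, R)  ⊢  000[q0]10 (head at position 3)
Step 4: δ(q0, 1) = (q0, 1, R)  ⊢  0001[q0]0 (head at position 4)
Step 5: δ(q0, 0) = (q0, 0, R)  ⊢  00010[q0]□ (head at position 5)
Step 6: δ(q0, □) = (q1, □, L)  ⊢  0001[q1]0□ (head at position 4)
Step 7: δ(q1, 0) = (q2, 1, L)  ⊢  000[q2]11□ (head at position 3)
Step 8: δ(q2, 1) = (q2, 1, L)  ⊢  00[q2]011□ (head at position 2)
Step 9: δ(q2, 0) = (q2, 0, L)  ⊢  0[q2]0011□ (head at position 1)
Step 10: δ(q2, 0) = (q2, 0, L)  ⊢  [q2]00011□ (head at position 0)
Step 11: δ(q2, 0) = (q2, 0, L)  ⊢  [q2]□00011□ (head at position -1)
Step 12: δ(q2, □) = (qA, □, R)  ⊢  □[qA]00011□ (head at position 0)
The machine is in qA, so it halts and accepts.

Final answer: Accept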